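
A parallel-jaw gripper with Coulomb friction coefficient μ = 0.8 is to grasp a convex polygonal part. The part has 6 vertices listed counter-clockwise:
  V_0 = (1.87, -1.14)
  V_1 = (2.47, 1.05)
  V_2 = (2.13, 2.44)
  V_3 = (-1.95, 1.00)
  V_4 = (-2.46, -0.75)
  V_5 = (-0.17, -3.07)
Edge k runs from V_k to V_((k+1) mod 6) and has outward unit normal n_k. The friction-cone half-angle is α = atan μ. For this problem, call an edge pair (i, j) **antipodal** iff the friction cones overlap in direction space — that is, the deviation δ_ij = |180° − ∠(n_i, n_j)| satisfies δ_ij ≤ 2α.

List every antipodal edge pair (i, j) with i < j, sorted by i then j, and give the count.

count = 8; pairs: (0,2), (0,3), (0,4), (1,3), (1,4), (2,4), (2,5), (3,5)

α = atan 0.8 = 38.66°;  2α = 77.32°
n_0 = (+0.9645, -0.2642)
n_1 = (+0.9714, +0.2376)
n_2 = (-0.3328, +0.9430)
n_3 = (-0.9601, +0.2798)
n_4 = (-0.7117, -0.7025)
n_5 = (+0.6873, -0.7264)
  (0,1): δ = 150.93°  ·
  (0,2): δ = 55.24°  ✓
  (0,3): δ = 0.93°  ✓
  (0,4): δ = 59.95°  ✓
  (0,5): δ = 148.73°  ·
  (1,2): δ = 84.30°  ·
  (1,3): δ = 29.99°  ✓
  (1,4): δ = 30.88°  ✓
  (1,5): δ = 119.67°  ·
  (2,3): δ = 125.69°  ·
  (2,4): δ = 64.81°  ✓
  (2,5): δ = 23.97°  ✓
  (3,4): δ = 119.13°  ·
  (3,5): δ = 30.34°  ✓
  (4,5): δ = 91.21°  ·
antipodal pairs: 8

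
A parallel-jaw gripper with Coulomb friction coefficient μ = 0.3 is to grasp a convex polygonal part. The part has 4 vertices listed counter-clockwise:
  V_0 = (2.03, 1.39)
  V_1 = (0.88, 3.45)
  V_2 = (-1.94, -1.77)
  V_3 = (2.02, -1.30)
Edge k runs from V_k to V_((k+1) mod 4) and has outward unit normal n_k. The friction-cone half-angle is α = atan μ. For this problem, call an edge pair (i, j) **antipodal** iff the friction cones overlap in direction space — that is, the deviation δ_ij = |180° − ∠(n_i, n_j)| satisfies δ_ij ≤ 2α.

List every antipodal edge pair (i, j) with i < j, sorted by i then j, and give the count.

α = atan 0.3 = 16.70°;  2α = 33.40°
n_0 = (+0.8732, +0.4874)
n_1 = (-0.8798, +0.4753)
n_2 = (+0.1179, -0.9930)
n_3 = (+1.0000, -0.0037)
  (0,1): δ = 57.55°  ·
  (0,2): δ = 67.60°  ·
  (0,3): δ = 150.61°  ·
  (1,2): δ = 54.85°  ·
  (1,3): δ = 28.17°  ✓
  (2,3): δ = 96.98°  ·
antipodal pairs: 1

count = 1; pairs: (1,3)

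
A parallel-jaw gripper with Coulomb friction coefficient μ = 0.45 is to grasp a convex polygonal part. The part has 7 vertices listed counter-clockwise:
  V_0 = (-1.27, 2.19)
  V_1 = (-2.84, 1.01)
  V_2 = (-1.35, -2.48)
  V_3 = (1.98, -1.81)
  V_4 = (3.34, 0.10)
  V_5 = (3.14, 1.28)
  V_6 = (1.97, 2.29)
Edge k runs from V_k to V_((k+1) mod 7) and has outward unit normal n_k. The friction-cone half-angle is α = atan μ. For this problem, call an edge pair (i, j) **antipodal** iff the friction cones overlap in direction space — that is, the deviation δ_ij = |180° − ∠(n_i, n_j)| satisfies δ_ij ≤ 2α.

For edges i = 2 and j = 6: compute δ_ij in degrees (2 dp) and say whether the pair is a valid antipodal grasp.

δ = 9.61°, valid

α = atan 0.45 = 24.23°;  2α = 48.46°
edge 2: e_2 = (+3.33, +0.67);  n_2 = (+0.1972, -0.9804)
edge 6: e_6 = (-3.24, -0.10);  n_6 = (-0.0308, +0.9995)
∠(n_2, n_6) = 170.39°
δ = |180° − 170.39°| = 9.61°
9.61° ≤ 2α = 48.46°  →  valid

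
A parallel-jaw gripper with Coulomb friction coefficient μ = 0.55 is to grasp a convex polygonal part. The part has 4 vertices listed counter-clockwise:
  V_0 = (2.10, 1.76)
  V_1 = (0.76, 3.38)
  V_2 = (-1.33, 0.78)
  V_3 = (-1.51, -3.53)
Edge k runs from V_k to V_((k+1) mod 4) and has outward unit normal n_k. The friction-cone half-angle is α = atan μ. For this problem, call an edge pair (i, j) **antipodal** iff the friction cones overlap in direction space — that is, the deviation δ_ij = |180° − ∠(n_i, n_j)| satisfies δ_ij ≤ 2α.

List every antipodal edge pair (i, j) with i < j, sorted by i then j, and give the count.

α = atan 0.55 = 28.81°;  2α = 57.62°
n_0 = (+0.7706, +0.6374)
n_1 = (-0.7794, +0.6265)
n_2 = (-0.9991, +0.0417)
n_3 = (+0.8260, -0.5637)
  (0,1): δ = 78.39°  ·
  (0,2): δ = 41.99°  ✓
  (0,3): δ = 106.09°  ·
  (1,2): δ = 143.60°  ·
  (1,3): δ = 4.48°  ✓
  (2,3): δ = 31.92°  ✓
antipodal pairs: 3

count = 3; pairs: (0,2), (1,3), (2,3)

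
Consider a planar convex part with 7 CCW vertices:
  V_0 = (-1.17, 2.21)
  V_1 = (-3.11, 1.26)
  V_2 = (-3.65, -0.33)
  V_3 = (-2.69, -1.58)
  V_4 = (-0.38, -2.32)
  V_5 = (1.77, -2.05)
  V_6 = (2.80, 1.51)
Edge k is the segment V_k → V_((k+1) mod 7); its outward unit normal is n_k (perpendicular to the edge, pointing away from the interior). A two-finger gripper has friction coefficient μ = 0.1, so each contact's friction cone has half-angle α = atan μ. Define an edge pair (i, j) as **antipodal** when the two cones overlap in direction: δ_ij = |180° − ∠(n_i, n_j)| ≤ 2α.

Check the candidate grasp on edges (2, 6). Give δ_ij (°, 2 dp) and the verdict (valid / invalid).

α = atan 0.1 = 5.71°;  2α = 11.42°
edge 2: e_2 = (+0.96, -1.25);  n_2 = (-0.7931, -0.6091)
edge 6: e_6 = (-3.97, +0.70);  n_6 = (+0.1736, +0.9848)
∠(n_2, n_6) = 137.52°
δ = |180° − 137.52°| = 42.48°
42.48° > 2α = 11.42°  →  invalid

δ = 42.48°, invalid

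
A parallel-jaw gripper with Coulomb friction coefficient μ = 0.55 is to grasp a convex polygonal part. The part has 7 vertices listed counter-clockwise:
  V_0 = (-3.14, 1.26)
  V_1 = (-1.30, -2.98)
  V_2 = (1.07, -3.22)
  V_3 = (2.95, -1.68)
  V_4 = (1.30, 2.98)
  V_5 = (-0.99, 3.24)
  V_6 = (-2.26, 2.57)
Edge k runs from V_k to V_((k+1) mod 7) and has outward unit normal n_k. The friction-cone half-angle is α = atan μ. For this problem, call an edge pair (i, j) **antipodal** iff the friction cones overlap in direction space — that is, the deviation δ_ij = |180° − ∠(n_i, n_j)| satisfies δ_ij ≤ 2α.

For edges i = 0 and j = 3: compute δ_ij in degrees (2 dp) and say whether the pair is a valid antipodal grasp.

δ = 3.96°, valid

α = atan 0.55 = 28.81°;  2α = 57.62°
edge 0: e_0 = (+1.84, -4.24);  n_0 = (-0.9173, -0.3981)
edge 3: e_3 = (-1.65, +4.66);  n_3 = (+0.9427, +0.3338)
∠(n_0, n_3) = 176.04°
δ = |180° − 176.04°| = 3.96°
3.96° ≤ 2α = 57.62°  →  valid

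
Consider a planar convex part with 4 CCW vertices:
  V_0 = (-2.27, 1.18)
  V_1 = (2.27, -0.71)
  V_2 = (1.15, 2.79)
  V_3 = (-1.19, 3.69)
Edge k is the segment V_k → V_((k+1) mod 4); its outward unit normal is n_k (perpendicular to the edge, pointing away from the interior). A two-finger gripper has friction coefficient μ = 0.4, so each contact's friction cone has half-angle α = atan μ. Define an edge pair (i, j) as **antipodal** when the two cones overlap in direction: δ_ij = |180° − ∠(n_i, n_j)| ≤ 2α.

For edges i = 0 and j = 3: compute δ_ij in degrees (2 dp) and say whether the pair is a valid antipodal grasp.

α = atan 0.4 = 21.80°;  2α = 43.60°
edge 0: e_0 = (+4.54, -1.89);  n_0 = (-0.3843, -0.9232)
edge 3: e_3 = (-1.08, -2.51);  n_3 = (-0.9186, +0.3952)
∠(n_0, n_3) = 90.68°
δ = |180° − 90.68°| = 89.32°
89.32° > 2α = 43.60°  →  invalid

δ = 89.32°, invalid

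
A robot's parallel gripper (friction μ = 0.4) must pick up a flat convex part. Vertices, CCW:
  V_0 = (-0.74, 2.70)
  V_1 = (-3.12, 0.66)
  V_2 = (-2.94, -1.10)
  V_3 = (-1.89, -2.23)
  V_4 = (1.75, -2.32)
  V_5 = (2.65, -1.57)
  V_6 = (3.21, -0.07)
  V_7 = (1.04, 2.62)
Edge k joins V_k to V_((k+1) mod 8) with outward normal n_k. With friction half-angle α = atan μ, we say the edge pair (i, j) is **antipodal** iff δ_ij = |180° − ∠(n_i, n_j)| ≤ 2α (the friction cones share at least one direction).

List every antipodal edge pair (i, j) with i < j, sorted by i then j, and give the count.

count = 8; pairs: (0,3), (0,4), (0,5), (1,5), (1,6), (2,6), (3,7), (4,7)

α = atan 0.4 = 21.80°;  2α = 43.60°
n_0 = (-0.6508, +0.7593)
n_1 = (-0.9948, -0.1017)
n_2 = (-0.7326, -0.6807)
n_3 = (-0.0247, -0.9997)
n_4 = (+0.6402, -0.7682)
n_5 = (+0.9368, -0.3498)
n_6 = (+0.7783, +0.6279)
n_7 = (+0.0449, +0.9990)
  (0,1): δ = 124.76°  ·
  (0,2): δ = 87.70°  ·
  (0,3): δ = 42.02°  ✓
  (0,4): δ = 0.80°  ✓
  (0,5): δ = 28.93°  ✓
  (0,6): δ = 88.29°  ·
  (0,7): δ = 136.83°  ·
  (1,2): δ = 142.94°  ·
  (1,3): δ = 97.26°  ·
  (1,4): δ = 56.03°  ·
  (1,5): δ = 26.31°  ✓
  (1,6): δ = 33.05°  ✓
  (1,7): δ = 81.59°  ·
  (2,3): δ = 134.31°  ·
  (2,4): δ = 93.09°  ·
  (2,5): δ = 63.37°  ·
  (2,6): δ = 4.01°  ✓
  (2,7): δ = 44.53°  ·
  (3,4): δ = 138.78°  ·
  (3,5): δ = 109.06°  ·
  (3,6): δ = 49.69°  ·
  (3,7): δ = 1.16°  ✓
  (4,5): δ = 150.28°  ·
  (4,6): δ = 90.91°  ·
  (4,7): δ = 42.38°  ✓
  (5,6): δ = 120.63°  ·
  (5,7): δ = 72.10°  ·
  (6,7): δ = 131.47°  ·
antipodal pairs: 8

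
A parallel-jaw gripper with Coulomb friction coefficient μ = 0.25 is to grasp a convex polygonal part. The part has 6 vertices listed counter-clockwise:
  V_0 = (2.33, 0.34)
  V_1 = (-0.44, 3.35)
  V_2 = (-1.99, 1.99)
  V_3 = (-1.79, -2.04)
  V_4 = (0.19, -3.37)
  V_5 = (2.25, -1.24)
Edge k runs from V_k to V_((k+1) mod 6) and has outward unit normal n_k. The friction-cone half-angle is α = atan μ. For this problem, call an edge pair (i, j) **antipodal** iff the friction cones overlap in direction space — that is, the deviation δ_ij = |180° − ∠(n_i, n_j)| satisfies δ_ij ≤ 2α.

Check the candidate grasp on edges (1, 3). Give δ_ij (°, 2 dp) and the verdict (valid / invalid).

δ = 75.15°, invalid

α = atan 0.25 = 14.04°;  2α = 28.07°
edge 1: e_1 = (-1.55, -1.36);  n_1 = (-0.6595, +0.7517)
edge 3: e_3 = (+1.98, -1.33);  n_3 = (-0.5576, -0.8301)
∠(n_1, n_3) = 104.85°
δ = |180° − 104.85°| = 75.15°
75.15° > 2α = 28.07°  →  invalid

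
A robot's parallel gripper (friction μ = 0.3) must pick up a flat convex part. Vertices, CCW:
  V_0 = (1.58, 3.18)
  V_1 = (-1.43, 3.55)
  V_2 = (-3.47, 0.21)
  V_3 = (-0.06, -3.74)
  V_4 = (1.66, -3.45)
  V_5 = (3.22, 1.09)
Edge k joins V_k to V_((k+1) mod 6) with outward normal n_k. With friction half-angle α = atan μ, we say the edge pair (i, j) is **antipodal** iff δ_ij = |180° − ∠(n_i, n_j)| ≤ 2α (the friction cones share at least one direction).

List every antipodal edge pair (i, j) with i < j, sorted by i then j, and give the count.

count = 3; pairs: (0,3), (1,4), (2,5)

α = atan 0.3 = 16.70°;  2α = 33.40°
n_0 = (+0.1220, +0.9925)
n_1 = (-0.8534, +0.5212)
n_2 = (-0.7570, -0.6535)
n_3 = (+0.1663, -0.9861)
n_4 = (+0.9457, -0.3250)
n_5 = (+0.7867, +0.6173)
  (0,1): δ = 114.41°  ·
  (0,2): δ = 42.19°  ·
  (0,3): δ = 16.58°  ✓
  (0,4): δ = 78.04°  ·
  (0,5): δ = 135.13°  ·
  (1,2): δ = 107.78°  ·
  (1,3): δ = 49.01°  ·
  (1,4): δ = 12.45°  ✓
  (1,5): δ = 69.54°  ·
  (2,3): δ = 121.23°  ·
  (2,4): δ = 59.77°  ·
  (2,5): δ = 2.68°  ✓
  (3,4): δ = 118.53°  ·
  (3,5): δ = 61.45°  ·
  (4,5): δ = 122.92°  ·
antipodal pairs: 3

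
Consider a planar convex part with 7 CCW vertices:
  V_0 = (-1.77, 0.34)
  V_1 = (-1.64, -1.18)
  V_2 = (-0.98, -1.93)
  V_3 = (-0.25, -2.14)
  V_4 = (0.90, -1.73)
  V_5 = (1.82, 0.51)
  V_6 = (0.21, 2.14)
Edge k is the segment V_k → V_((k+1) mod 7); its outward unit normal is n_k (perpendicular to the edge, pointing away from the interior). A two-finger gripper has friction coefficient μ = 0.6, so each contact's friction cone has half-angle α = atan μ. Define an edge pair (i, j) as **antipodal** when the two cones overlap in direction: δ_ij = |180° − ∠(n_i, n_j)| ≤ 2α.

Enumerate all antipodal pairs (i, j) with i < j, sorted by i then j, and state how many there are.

count = 7; pairs: (0,4), (0,5), (1,5), (2,5), (2,6), (3,6), (4,6)

α = atan 0.6 = 30.96°;  2α = 61.93°
n_0 = (-0.9964, -0.0852)
n_1 = (-0.7507, -0.6606)
n_2 = (-0.2765, -0.9610)
n_3 = (+0.3358, -0.9419)
n_4 = (+0.9250, -0.3799)
n_5 = (+0.7115, +0.7027)
n_6 = (-0.6727, +0.7399)
  (0,1): δ = 143.54°  ·
  (0,2): δ = 110.94°  ·
  (0,3): δ = 75.27°  ·
  (0,4): δ = 27.22°  ✓
  (0,5): δ = 39.76°  ✓
  (0,6): δ = 127.39°  ·
  (1,2): δ = 147.40°  ·
  (1,3): δ = 111.73°  ·
  (1,4): δ = 63.68°  ·
  (1,5): δ = 3.30°  ✓
  (1,6): δ = 90.93°  ·
  (2,3): δ = 144.33°  ·
  (2,4): δ = 96.28°  ·
  (2,5): δ = 29.30°  ✓
  (2,6): δ = 58.32°  ✓
  (3,4): δ = 131.95°  ·
  (3,5): δ = 64.98°  ·
  (3,6): δ = 22.65°  ✓
  (4,5): δ = 113.03°  ·
  (4,6): δ = 25.40°  ✓
  (5,6): δ = 92.37°  ·
antipodal pairs: 7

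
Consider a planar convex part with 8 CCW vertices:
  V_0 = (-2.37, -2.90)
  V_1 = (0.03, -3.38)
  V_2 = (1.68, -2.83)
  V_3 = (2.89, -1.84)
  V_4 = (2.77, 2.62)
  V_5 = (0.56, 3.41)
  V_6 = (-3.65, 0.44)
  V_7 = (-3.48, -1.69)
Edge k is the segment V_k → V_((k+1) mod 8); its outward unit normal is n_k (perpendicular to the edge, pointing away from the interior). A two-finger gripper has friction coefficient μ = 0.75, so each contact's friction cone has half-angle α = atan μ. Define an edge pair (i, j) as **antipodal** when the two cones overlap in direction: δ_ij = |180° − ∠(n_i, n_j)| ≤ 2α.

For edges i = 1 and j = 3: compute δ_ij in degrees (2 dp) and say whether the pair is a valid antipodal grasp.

α = atan 0.75 = 36.87°;  2α = 73.74°
edge 1: e_1 = (+1.65, +0.55);  n_1 = (+0.3162, -0.9487)
edge 3: e_3 = (-0.12, +4.46);  n_3 = (+0.9996, +0.0269)
∠(n_1, n_3) = 73.11°
δ = |180° − 73.11°| = 106.89°
106.89° > 2α = 73.74°  →  invalid

δ = 106.89°, invalid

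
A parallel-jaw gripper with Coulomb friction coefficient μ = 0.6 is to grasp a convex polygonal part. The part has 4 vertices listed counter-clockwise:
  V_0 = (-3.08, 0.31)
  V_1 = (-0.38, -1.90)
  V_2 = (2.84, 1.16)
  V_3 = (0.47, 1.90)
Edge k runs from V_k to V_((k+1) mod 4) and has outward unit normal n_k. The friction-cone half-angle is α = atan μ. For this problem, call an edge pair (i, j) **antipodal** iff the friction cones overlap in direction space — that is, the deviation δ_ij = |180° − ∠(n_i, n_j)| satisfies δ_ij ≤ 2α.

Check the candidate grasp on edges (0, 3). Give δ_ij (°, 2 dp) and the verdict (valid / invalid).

α = atan 0.6 = 30.96°;  2α = 61.93°
edge 0: e_0 = (+2.70, -2.21);  n_0 = (-0.6334, -0.7738)
edge 3: e_3 = (-3.55, -1.59);  n_3 = (-0.4088, +0.9126)
∠(n_0, n_3) = 116.57°
δ = |180° − 116.57°| = 63.43°
63.43° > 2α = 61.93°  →  invalid

δ = 63.43°, invalid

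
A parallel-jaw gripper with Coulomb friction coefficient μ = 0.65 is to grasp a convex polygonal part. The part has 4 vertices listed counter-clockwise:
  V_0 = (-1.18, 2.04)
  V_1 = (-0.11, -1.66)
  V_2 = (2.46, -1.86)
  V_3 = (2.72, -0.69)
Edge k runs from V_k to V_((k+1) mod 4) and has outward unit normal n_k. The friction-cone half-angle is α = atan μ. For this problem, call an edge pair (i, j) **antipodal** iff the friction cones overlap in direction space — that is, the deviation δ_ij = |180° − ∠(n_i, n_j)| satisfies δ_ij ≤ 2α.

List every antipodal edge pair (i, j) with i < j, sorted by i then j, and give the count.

α = atan 0.65 = 33.02°;  2α = 66.05°
n_0 = (-0.9606, -0.2778)
n_1 = (-0.0776, -0.9970)
n_2 = (+0.9762, -0.2169)
n_3 = (+0.5735, +0.8192)
  (0,1): δ = 110.58°  ·
  (0,2): δ = 28.66°  ✓
  (0,3): δ = 38.88°  ✓
  (1,2): δ = 98.08°  ·
  (1,3): δ = 30.54°  ✓
  (2,3): δ = 112.46°  ·
antipodal pairs: 3

count = 3; pairs: (0,2), (0,3), (1,3)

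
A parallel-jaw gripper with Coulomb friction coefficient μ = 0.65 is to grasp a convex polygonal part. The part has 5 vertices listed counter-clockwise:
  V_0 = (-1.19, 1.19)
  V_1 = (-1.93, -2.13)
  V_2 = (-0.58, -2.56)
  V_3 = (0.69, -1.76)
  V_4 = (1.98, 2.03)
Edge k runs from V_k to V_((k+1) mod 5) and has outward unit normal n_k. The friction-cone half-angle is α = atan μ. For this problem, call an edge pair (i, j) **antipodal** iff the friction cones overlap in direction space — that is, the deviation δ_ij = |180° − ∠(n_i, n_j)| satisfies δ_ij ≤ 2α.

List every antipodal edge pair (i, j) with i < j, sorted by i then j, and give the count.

α = atan 0.65 = 33.02°;  2α = 66.05°
n_0 = (-0.9760, +0.2176)
n_1 = (-0.3035, -0.9528)
n_2 = (+0.5330, -0.8461)
n_3 = (+0.9467, -0.3222)
n_4 = (-0.2561, +0.9666)
  (0,1): δ = 95.10°  ·
  (0,2): δ = 45.23°  ✓
  (0,3): δ = 6.23°  ✓
  (0,4): δ = 117.41°  ·
  (1,2): δ = 130.12°  ·
  (1,3): δ = 91.13°  ·
  (1,4): δ = 32.51°  ✓
  (2,3): δ = 141.00°  ·
  (2,4): δ = 17.37°  ✓
  (3,4): δ = 56.36°  ✓
antipodal pairs: 5

count = 5; pairs: (0,2), (0,3), (1,4), (2,4), (3,4)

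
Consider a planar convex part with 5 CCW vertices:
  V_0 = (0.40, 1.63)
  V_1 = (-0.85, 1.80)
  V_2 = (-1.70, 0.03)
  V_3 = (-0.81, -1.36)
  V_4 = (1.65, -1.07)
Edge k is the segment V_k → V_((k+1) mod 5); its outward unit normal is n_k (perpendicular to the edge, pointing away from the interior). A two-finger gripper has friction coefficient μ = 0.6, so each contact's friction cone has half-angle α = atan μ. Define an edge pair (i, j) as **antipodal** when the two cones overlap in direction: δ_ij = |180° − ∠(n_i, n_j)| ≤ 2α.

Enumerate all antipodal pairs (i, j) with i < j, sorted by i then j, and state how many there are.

α = atan 0.6 = 30.96°;  2α = 61.93°
n_0 = (+0.1348, +0.9909)
n_1 = (-0.9014, +0.4329)
n_2 = (-0.8422, -0.5392)
n_3 = (+0.1171, -0.9931)
n_4 = (+0.9075, +0.4201)
  (0,1): δ = 107.91°  ·
  (0,2): δ = 49.62°  ✓
  (0,3): δ = 14.47°  ✓
  (0,4): δ = 122.59°  ·
  (1,2): δ = 121.72°  ·
  (1,3): δ = 57.63°  ✓
  (1,4): δ = 50.49°  ✓
  (2,3): δ = 115.91°  ·
  (2,4): δ = 7.79°  ✓
  (3,4): δ = 71.88°  ·
antipodal pairs: 5

count = 5; pairs: (0,2), (0,3), (1,3), (1,4), (2,4)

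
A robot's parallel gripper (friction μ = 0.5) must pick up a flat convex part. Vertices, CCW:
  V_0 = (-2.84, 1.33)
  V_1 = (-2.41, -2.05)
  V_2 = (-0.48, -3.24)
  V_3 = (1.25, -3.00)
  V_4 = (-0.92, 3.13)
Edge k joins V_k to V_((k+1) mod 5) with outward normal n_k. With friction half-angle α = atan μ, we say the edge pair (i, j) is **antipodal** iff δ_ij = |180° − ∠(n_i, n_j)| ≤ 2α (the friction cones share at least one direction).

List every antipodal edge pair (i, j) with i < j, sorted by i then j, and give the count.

α = atan 0.5 = 26.57°;  2α = 53.13°
n_0 = (-0.9920, -0.1262)
n_1 = (-0.5248, -0.8512)
n_2 = (+0.1374, -0.9905)
n_3 = (+0.9427, +0.3337)
n_4 = (-0.6839, +0.7295)
  (0,1): δ = 128.91°  ·
  (0,2): δ = 89.35°  ·
  (0,3): δ = 12.24°  ✓
  (0,4): δ = 125.90°  ·
  (1,2): δ = 140.44°  ·
  (1,3): δ = 38.85°  ✓
  (1,4): δ = 74.81°  ·
  (2,3): δ = 78.40°  ·
  (2,4): δ = 35.25°  ✓
  (3,4): δ = 66.34°  ·
antipodal pairs: 3

count = 3; pairs: (0,3), (1,3), (2,4)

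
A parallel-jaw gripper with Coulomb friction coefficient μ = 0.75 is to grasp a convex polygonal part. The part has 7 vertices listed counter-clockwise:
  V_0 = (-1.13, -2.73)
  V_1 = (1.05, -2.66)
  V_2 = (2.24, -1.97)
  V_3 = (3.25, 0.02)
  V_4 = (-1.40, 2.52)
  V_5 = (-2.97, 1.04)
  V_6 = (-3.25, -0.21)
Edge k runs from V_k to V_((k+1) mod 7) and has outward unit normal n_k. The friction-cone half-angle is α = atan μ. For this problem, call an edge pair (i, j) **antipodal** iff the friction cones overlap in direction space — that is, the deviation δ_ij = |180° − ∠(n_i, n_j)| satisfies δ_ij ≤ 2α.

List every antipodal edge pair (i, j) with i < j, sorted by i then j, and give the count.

α = atan 0.75 = 36.87°;  2α = 73.74°
n_0 = (+0.0321, -0.9995)
n_1 = (+0.5016, -0.8651)
n_2 = (+0.8917, -0.4526)
n_3 = (+0.4735, +0.8808)
n_4 = (-0.6859, +0.7277)
n_5 = (-0.9758, +0.2186)
n_6 = (-0.7652, -0.6438)
  (0,1): δ = 151.73°  ·
  (0,2): δ = 118.75°  ·
  (0,3): δ = 30.10°  ✓
  (0,4): δ = 41.47°  ✓
  (0,5): δ = 75.54°  ·
  (0,6): δ = 128.23°  ·
  (1,2): δ = 147.02°  ·
  (1,3): δ = 58.37°  ✓
  (1,4): δ = 13.20°  ✓
  (1,5): δ = 47.27°  ✓
  (1,6): δ = 99.97°  ·
  (2,3): δ = 91.35°  ·
  (2,4): δ = 19.78°  ✓
  (2,5): δ = 14.28°  ✓
  (2,6): δ = 66.98°  ✓
  (3,4): δ = 108.43°  ·
  (3,5): δ = 74.36°  ·
  (3,6): δ = 21.66°  ✓
  (4,5): δ = 145.94°  ·
  (4,6): δ = 93.24°  ·
  (5,6): δ = 127.30°  ·
antipodal pairs: 9

count = 9; pairs: (0,3), (0,4), (1,3), (1,4), (1,5), (2,4), (2,5), (2,6), (3,6)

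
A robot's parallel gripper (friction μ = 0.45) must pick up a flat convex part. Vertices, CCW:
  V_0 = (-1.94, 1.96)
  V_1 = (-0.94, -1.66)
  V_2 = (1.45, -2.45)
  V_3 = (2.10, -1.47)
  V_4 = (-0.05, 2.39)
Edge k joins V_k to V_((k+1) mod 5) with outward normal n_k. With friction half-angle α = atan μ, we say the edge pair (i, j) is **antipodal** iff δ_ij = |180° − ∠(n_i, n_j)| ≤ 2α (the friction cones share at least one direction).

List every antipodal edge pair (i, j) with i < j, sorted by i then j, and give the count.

count = 4; pairs: (0,3), (1,3), (1,4), (2,4)

α = atan 0.45 = 24.23°;  2α = 48.46°
n_0 = (-0.9639, -0.2663)
n_1 = (-0.3138, -0.9495)
n_2 = (+0.8334, -0.5527)
n_3 = (+0.8736, +0.4866)
n_4 = (-0.2218, +0.9751)
  (0,1): δ = 123.73°  ·
  (0,2): δ = 49.00°  ·
  (0,3): δ = 13.68°  ✓
  (0,4): δ = 87.37°  ·
  (1,2): δ = 105.26°  ·
  (1,3): δ = 42.59°  ✓
  (1,4): δ = 31.11°  ✓
  (2,3): δ = 117.33°  ·
  (2,4): δ = 43.63°  ✓
  (3,4): δ = 106.30°  ·
antipodal pairs: 4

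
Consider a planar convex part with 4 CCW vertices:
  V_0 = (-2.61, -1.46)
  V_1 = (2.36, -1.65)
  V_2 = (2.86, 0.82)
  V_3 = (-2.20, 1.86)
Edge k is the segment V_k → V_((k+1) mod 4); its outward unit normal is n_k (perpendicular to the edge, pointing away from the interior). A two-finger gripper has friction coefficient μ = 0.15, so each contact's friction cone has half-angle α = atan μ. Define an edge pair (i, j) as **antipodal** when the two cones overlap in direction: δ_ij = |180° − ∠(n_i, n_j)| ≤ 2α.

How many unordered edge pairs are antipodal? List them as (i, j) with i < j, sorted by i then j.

α = atan 0.15 = 8.53°;  2α = 17.06°
n_0 = (-0.0382, -0.9993)
n_1 = (+0.9801, -0.1984)
n_2 = (+0.2013, +0.9795)
n_3 = (-0.9925, +0.1226)
  (0,1): δ = 99.25°  ·
  (0,2): δ = 9.43°  ✓
  (0,3): δ = 85.15°  ·
  (1,2): δ = 90.17°  ·
  (1,3): δ = 4.40°  ✓
  (2,3): δ = 85.43°  ·
antipodal pairs: 2

count = 2; pairs: (0,2), (1,3)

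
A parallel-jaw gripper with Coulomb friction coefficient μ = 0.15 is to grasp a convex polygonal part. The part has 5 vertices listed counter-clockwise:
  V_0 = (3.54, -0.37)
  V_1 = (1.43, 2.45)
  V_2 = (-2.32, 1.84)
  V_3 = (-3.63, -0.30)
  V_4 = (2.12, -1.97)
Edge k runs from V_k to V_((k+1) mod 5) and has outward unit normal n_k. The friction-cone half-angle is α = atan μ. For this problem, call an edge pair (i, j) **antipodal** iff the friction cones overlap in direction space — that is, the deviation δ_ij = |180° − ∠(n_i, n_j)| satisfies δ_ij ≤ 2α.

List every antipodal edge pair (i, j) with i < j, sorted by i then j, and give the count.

count = 1; pairs: (2,4)

α = atan 0.15 = 8.53°;  2α = 17.06°
n_0 = (+0.8007, +0.5991)
n_1 = (-0.1606, +0.9870)
n_2 = (-0.8529, +0.5221)
n_3 = (-0.2789, -0.9603)
n_4 = (+0.7479, -0.6638)
  (0,1): δ = 117.57°  ·
  (0,2): δ = 68.28°  ·
  (0,3): δ = 37.00°  ·
  (0,4): δ = 101.61°  ·
  (1,2): δ = 130.71°  ·
  (1,3): δ = 25.43°  ·
  (1,4): δ = 39.17°  ·
  (2,3): δ = 74.72°  ·
  (2,4): δ = 10.12°  ✓
  (3,4): δ = 115.39°  ·
antipodal pairs: 1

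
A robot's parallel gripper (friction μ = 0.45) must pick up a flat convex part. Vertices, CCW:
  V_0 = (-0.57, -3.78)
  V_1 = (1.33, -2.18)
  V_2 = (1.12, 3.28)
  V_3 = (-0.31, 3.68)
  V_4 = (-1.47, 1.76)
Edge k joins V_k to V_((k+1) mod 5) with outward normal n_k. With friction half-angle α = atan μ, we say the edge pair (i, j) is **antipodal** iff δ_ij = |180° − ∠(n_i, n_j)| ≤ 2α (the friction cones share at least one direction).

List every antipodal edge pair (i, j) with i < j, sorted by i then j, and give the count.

count = 3; pairs: (0,3), (1,3), (1,4)

α = atan 0.45 = 24.23°;  2α = 48.46°
n_0 = (+0.6441, -0.7649)
n_1 = (+0.9993, +0.0384)
n_2 = (+0.2694, +0.9630)
n_3 = (-0.8559, +0.5171)
n_4 = (-0.9871, -0.1604)
  (0,1): δ = 127.90°  ·
  (0,2): δ = 55.73°  ·
  (0,3): δ = 18.76°  ✓
  (0,4): δ = 59.13°  ·
  (1,2): δ = 107.83°  ·
  (1,3): δ = 33.34°  ✓
  (1,4): δ = 7.02°  ✓
  (2,3): δ = 105.51°  ·
  (2,4): δ = 65.15°  ·
  (3,4): δ = 139.63°  ·
antipodal pairs: 3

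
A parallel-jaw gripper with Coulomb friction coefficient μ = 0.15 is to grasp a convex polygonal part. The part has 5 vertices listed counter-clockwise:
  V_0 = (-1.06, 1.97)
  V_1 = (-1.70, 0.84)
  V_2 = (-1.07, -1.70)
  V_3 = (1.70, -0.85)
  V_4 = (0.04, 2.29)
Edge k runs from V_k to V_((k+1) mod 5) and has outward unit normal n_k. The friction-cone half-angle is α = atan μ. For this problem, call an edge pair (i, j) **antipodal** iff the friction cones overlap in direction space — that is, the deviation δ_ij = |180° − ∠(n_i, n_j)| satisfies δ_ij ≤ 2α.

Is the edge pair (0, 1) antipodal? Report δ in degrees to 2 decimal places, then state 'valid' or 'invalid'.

δ = 136.54°, invalid

α = atan 0.15 = 8.53°;  2α = 17.06°
edge 0: e_0 = (-0.64, -1.13);  n_0 = (-0.8701, +0.4928)
edge 1: e_1 = (+0.63, -2.54);  n_1 = (-0.9706, -0.2407)
∠(n_0, n_1) = 43.46°
δ = |180° − 43.46°| = 136.54°
136.54° > 2α = 17.06°  →  invalid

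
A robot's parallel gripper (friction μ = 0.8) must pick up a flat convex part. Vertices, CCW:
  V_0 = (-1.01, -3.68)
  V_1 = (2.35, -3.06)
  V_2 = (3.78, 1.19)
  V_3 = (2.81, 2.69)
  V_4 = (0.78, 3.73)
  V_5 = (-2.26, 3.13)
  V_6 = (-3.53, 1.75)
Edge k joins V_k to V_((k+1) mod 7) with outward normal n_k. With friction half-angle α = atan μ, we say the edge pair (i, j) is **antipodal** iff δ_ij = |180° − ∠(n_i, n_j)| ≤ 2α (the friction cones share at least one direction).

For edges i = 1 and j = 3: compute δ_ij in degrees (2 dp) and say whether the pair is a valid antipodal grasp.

α = atan 0.8 = 38.66°;  2α = 77.32°
edge 1: e_1 = (+1.43, +4.25);  n_1 = (+0.9478, -0.3189)
edge 3: e_3 = (-2.03, +1.04);  n_3 = (+0.4560, +0.8900)
∠(n_1, n_3) = 81.47°
δ = |180° − 81.47°| = 98.53°
98.53° > 2α = 77.32°  →  invalid

δ = 98.53°, invalid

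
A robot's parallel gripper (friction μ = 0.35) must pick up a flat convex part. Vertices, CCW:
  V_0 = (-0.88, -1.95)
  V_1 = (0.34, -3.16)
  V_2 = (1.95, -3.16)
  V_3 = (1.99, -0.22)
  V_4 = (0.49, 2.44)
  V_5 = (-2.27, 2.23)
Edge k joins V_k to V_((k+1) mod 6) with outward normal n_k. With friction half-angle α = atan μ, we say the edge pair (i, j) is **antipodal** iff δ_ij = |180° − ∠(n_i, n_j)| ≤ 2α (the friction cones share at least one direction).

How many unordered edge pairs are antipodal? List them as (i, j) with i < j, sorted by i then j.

α = atan 0.35 = 19.29°;  2α = 38.58°
n_0 = (-0.7042, -0.7100)
n_1 = (+0.0000, -1.0000)
n_2 = (+0.9999, -0.0136)
n_3 = (+0.8711, +0.4912)
n_4 = (-0.0759, +0.9971)
n_5 = (-0.9489, -0.3155)
  (0,1): δ = 135.24°  ·
  (0,2): δ = 46.02°  ·
  (0,3): δ = 15.82°  ✓
  (0,4): δ = 49.12°  ·
  (0,5): δ = 153.16°  ·
  (1,2): δ = 90.78°  ·
  (1,3): δ = 60.58°  ·
  (1,4): δ = 4.35°  ✓
  (1,5): δ = 108.39°  ·
  (2,3): δ = 149.80°  ·
  (2,4): δ = 84.87°  ·
  (2,5): δ = 19.17°  ✓
  (3,4): δ = 115.07°  ·
  (3,5): δ = 11.03°  ✓
  (4,5): δ = 75.96°  ·
antipodal pairs: 4

count = 4; pairs: (0,3), (1,4), (2,5), (3,5)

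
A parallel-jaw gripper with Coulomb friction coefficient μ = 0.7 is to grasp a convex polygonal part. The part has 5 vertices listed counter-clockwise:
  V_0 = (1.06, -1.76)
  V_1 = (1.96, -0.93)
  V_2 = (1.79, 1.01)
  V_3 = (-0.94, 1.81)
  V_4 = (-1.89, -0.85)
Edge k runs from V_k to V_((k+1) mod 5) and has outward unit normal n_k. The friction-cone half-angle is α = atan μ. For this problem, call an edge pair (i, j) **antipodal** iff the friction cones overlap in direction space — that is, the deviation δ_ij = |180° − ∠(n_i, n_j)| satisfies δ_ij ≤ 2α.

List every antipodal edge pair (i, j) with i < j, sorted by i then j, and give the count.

α = atan 0.7 = 34.99°;  2α = 69.98°
n_0 = (+0.6779, -0.7351)
n_1 = (+0.9962, +0.0873)
n_2 = (+0.2812, +0.9596)
n_3 = (-0.9417, +0.3363)
n_4 = (-0.2948, -0.9556)
  (0,1): δ = 127.67°  ·
  (0,2): δ = 59.02°  ✓
  (0,3): δ = 27.66°  ✓
  (0,4): δ = 120.17°  ·
  (1,2): δ = 111.34°  ·
  (1,3): δ = 24.66°  ✓
  (1,4): δ = 67.85°  ✓
  (2,3): δ = 93.32°  ·
  (2,4): δ = 0.81°  ✓
  (3,4): δ = 87.49°  ·
antipodal pairs: 5

count = 5; pairs: (0,2), (0,3), (1,3), (1,4), (2,4)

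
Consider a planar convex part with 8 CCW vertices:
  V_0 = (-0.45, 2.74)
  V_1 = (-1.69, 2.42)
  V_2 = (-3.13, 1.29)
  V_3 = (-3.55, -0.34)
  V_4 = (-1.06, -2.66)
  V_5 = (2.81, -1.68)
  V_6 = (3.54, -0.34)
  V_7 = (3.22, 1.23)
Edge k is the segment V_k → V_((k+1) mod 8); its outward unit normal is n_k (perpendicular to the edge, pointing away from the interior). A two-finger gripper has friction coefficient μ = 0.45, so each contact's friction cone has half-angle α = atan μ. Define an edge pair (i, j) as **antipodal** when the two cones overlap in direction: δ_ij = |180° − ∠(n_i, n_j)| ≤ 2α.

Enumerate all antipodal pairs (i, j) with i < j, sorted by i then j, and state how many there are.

count = 9; pairs: (0,4), (0,5), (1,4), (1,5), (2,5), (2,6), (3,6), (3,7), (4,7)

α = atan 0.45 = 24.23°;  2α = 48.46°
n_0 = (-0.2499, +0.9683)
n_1 = (-0.6173, +0.7867)
n_2 = (-0.9684, +0.2495)
n_3 = (-0.6817, -0.7316)
n_4 = (+0.2455, -0.9694)
n_5 = (+0.8781, -0.4784)
n_6 = (+0.9799, +0.1997)
n_7 = (+0.3805, +0.9248)
  (0,1): δ = 156.35°  ·
  (0,2): δ = 118.92°  ·
  (0,3): δ = 57.45°  ·
  (0,4): δ = 0.26°  ✓
  (0,5): δ = 46.95°  ✓
  (0,6): δ = 87.05°  ·
  (0,7): δ = 143.17°  ·
  (1,2): δ = 142.57°  ·
  (1,3): δ = 81.10°  ·
  (1,4): δ = 23.91°  ✓
  (1,5): δ = 23.30°  ✓
  (1,6): δ = 63.40°  ·
  (1,7): δ = 119.51°  ·
  (2,3): δ = 118.53°  ·
  (2,4): δ = 61.34°  ·
  (2,5): δ = 14.13°  ✓
  (2,6): δ = 25.97°  ✓
  (2,7): δ = 82.08°  ·
  (3,4): δ = 122.81°  ·
  (3,5): δ = 75.60°  ·
  (3,6): δ = 35.50°  ✓
  (3,7): δ = 20.61°  ✓
  (4,5): δ = 132.79°  ·
  (4,6): δ = 92.69°  ·
  (4,7): δ = 36.57°  ✓
  (5,6): δ = 139.90°  ·
  (5,7): δ = 83.78°  ·
  (6,7): δ = 123.88°  ·
antipodal pairs: 9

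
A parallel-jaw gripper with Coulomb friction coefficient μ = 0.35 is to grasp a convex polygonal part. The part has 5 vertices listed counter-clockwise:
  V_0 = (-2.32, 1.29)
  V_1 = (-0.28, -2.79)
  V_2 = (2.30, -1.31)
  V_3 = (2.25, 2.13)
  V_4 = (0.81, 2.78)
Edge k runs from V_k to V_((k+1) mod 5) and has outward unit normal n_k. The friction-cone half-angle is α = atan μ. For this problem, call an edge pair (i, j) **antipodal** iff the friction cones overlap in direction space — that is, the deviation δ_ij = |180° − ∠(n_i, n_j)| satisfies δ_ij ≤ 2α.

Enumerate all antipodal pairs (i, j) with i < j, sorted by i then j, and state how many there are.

α = atan 0.35 = 19.29°;  2α = 38.58°
n_0 = (-0.8944, -0.4472)
n_1 = (+0.4976, -0.8674)
n_2 = (+0.9999, +0.0145)
n_3 = (+0.4114, +0.9114)
n_4 = (-0.4298, +0.9029)
  (0,1): δ = 86.72°  ·
  (0,2): δ = 25.73°  ✓
  (0,3): δ = 39.14°  ·
  (0,4): δ = 88.89°  ·
  (1,2): δ = 119.01°  ·
  (1,3): δ = 54.13°  ·
  (1,4): δ = 4.38°  ✓
  (2,3): δ = 115.13°  ·
  (2,4): δ = 65.38°  ·
  (3,4): δ = 130.25°  ·
antipodal pairs: 2

count = 2; pairs: (0,2), (1,4)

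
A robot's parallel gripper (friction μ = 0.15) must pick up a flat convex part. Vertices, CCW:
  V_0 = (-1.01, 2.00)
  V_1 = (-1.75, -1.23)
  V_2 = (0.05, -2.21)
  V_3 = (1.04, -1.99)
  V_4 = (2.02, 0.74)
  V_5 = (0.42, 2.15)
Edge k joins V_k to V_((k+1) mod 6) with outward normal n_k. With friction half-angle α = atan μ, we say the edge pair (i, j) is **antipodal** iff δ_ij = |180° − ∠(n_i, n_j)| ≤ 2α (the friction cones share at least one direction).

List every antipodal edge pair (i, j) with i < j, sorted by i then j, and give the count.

α = atan 0.15 = 8.53°;  2α = 17.06°
n_0 = (-0.9747, +0.2233)
n_1 = (-0.4782, -0.8783)
n_2 = (+0.2169, -0.9762)
n_3 = (+0.9412, -0.3379)
n_4 = (+0.6612, +0.7502)
n_5 = (-0.1043, +0.9945)
  (0,1): δ = 105.66°  ·
  (0,2): δ = 64.57°  ·
  (0,3): δ = 6.84°  ✓
  (0,4): δ = 61.52°  ·
  (0,5): δ = 108.89°  ·
  (1,2): δ = 138.91°  ·
  (1,3): δ = 81.18°  ·
  (1,4): δ = 12.82°  ✓
  (1,5): δ = 34.55°  ·
  (2,3): δ = 122.28°  ·
  (2,4): δ = 53.92°  ·
  (2,5): δ = 6.54°  ✓
  (3,4): δ = 111.64°  ·
  (3,5): δ = 64.27°  ·
  (4,5): δ = 132.62°  ·
antipodal pairs: 3

count = 3; pairs: (0,3), (1,4), (2,5)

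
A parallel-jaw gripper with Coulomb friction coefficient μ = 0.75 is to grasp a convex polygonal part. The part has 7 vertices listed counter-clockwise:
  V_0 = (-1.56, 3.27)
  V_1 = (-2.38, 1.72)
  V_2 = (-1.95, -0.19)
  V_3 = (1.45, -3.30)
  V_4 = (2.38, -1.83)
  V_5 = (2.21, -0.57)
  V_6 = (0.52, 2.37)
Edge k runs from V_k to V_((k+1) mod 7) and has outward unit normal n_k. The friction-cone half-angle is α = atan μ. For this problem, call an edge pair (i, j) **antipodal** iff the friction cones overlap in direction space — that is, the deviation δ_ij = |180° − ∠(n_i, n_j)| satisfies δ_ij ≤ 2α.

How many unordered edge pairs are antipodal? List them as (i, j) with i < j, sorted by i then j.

α = atan 0.75 = 36.87°;  2α = 73.74°
n_0 = (-0.8839, +0.4676)
n_1 = (-0.9756, -0.2196)
n_2 = (-0.6749, -0.7379)
n_3 = (+0.8451, -0.5346)
n_4 = (+0.9910, +0.1337)
n_5 = (+0.8670, +0.4984)
n_6 = (+0.3971, +0.9178)
  (0,1): δ = 139.43°  ·
  (0,2): δ = 104.57°  ·
  (0,3): δ = 4.44°  ✓
  (0,4): δ = 35.56°  ✓
  (0,5): δ = 57.77°  ✓
  (0,6): δ = 94.48°  ·
  (1,2): δ = 145.14°  ·
  (1,3): δ = 45.01°  ✓
  (1,4): δ = 5.00°  ✓
  (1,5): δ = 17.20°  ✓
  (1,6): δ = 53.91°  ✓
  (2,3): δ = 79.87°  ·
  (2,4): δ = 39.87°  ✓
  (2,5): δ = 17.66°  ✓
  (2,6): δ = 19.05°  ✓
  (3,4): δ = 140.00°  ·
  (3,5): δ = 117.79°  ·
  (3,6): δ = 81.08°  ·
  (4,5): δ = 157.79°  ·
  (4,6): δ = 121.08°  ·
  (5,6): δ = 143.29°  ·
antipodal pairs: 10

count = 10; pairs: (0,3), (0,4), (0,5), (1,3), (1,4), (1,5), (1,6), (2,4), (2,5), (2,6)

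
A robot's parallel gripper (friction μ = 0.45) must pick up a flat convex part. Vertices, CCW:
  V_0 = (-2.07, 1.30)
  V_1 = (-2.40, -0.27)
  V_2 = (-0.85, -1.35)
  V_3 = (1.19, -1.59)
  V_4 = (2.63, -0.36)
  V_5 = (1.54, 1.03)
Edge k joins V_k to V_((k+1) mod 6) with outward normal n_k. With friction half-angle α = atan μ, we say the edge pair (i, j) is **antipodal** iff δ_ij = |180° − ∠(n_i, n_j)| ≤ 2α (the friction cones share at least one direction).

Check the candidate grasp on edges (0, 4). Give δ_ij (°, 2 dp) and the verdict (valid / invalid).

α = atan 0.45 = 24.23°;  2α = 48.46°
edge 0: e_0 = (-0.33, -1.57);  n_0 = (-0.9786, +0.2057)
edge 4: e_4 = (-1.09, +1.39);  n_4 = (+0.7869, +0.6171)
∠(n_0, n_4) = 130.03°
δ = |180° − 130.03°| = 49.97°
49.97° > 2α = 48.46°  →  invalid

δ = 49.97°, invalid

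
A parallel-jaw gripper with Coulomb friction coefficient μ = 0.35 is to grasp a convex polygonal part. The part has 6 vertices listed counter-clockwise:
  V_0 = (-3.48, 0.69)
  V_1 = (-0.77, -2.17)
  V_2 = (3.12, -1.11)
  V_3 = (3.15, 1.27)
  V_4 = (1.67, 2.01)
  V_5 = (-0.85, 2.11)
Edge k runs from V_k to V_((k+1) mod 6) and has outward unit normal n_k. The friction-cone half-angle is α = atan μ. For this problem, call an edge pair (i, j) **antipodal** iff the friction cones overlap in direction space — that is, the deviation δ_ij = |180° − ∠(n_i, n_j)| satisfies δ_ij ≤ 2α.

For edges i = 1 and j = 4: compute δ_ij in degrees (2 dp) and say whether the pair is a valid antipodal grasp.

δ = 17.52°, valid

α = atan 0.35 = 19.29°;  2α = 38.58°
edge 1: e_1 = (+3.89, +1.06);  n_1 = (+0.2629, -0.9648)
edge 4: e_4 = (-2.52, +0.10);  n_4 = (+0.0397, +0.9992)
∠(n_1, n_4) = 162.48°
δ = |180° − 162.48°| = 17.52°
17.52° ≤ 2α = 38.58°  →  valid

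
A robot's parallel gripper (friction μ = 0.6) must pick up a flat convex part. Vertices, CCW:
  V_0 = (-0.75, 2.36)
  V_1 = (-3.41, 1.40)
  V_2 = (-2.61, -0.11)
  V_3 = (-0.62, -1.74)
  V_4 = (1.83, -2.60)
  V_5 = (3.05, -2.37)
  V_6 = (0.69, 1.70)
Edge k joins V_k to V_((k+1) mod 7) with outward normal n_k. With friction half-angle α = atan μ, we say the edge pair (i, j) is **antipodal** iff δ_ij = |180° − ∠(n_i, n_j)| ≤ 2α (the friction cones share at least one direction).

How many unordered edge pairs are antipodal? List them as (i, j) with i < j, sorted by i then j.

α = atan 0.6 = 30.96°;  2α = 61.93°
n_0 = (-0.3395, +0.9406)
n_1 = (-0.8836, -0.4682)
n_2 = (-0.6337, -0.7736)
n_3 = (-0.3312, -0.9436)
n_4 = (+0.1853, -0.9827)
n_5 = (+0.8651, +0.5016)
n_6 = (+0.4167, +0.9091)
  (0,1): δ = 81.93°  ·
  (0,2): δ = 59.17°  ✓
  (0,3): δ = 39.19°  ✓
  (0,4): δ = 9.17°  ✓
  (0,5): δ = 100.26°  ·
  (0,6): δ = 135.53°  ·
  (1,2): δ = 157.24°  ·
  (1,3): δ = 137.26°  ·
  (1,4): δ = 107.24°  ·
  (1,5): δ = 2.19°  ✓
  (1,6): δ = 37.46°  ✓
  (2,3): δ = 160.02°  ·
  (2,4): δ = 130.00°  ·
  (2,5): δ = 20.57°  ✓
  (2,6): δ = 14.70°  ✓
  (3,4): δ = 149.98°  ·
  (3,5): δ = 40.55°  ✓
  (3,6): δ = 5.28°  ✓
  (4,5): δ = 70.57°  ·
  (4,6): δ = 35.30°  ✓
  (5,6): δ = 144.73°  ·
antipodal pairs: 10

count = 10; pairs: (0,2), (0,3), (0,4), (1,5), (1,6), (2,5), (2,6), (3,5), (3,6), (4,6)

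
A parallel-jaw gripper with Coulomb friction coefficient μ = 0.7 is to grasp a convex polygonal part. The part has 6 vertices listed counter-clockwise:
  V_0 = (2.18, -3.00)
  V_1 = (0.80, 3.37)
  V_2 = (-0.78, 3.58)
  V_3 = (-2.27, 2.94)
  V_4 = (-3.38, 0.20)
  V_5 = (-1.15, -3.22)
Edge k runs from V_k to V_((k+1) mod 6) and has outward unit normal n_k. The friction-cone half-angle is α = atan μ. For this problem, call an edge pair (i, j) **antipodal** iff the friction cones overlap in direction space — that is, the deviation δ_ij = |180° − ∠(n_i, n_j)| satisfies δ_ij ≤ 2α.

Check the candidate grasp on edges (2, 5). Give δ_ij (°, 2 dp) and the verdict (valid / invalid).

α = atan 0.7 = 34.99°;  2α = 69.98°
edge 2: e_2 = (-1.49, -0.64);  n_2 = (-0.3947, +0.9188)
edge 5: e_5 = (+3.33, +0.22);  n_5 = (+0.0659, -0.9978)
∠(n_2, n_5) = 160.53°
δ = |180° − 160.53°| = 19.47°
19.47° ≤ 2α = 69.98°  →  valid

δ = 19.47°, valid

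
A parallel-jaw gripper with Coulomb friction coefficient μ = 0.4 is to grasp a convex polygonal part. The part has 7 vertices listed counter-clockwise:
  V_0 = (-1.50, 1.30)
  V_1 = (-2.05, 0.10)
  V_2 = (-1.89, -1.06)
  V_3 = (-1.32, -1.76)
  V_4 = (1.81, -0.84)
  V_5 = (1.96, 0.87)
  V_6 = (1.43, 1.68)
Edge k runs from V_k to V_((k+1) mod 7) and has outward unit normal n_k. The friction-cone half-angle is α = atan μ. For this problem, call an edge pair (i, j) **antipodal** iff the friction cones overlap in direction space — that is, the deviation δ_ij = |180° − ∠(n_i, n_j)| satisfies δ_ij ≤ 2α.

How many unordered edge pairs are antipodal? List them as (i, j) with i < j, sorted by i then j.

α = atan 0.4 = 21.80°;  2α = 43.60°
n_0 = (-0.9091, +0.4167)
n_1 = (-0.9906, -0.1366)
n_2 = (-0.7754, -0.6314)
n_3 = (+0.2820, -0.9594)
n_4 = (+0.9962, -0.0874)
n_5 = (+0.8368, +0.5475)
n_6 = (-0.1286, +0.9917)
  (0,1): δ = 147.52°  ·
  (0,2): δ = 116.22°  ·
  (0,3): δ = 49.00°  ·
  (0,4): δ = 19.61°  ✓
  (0,5): δ = 57.82°  ·
  (0,6): δ = 122.01°  ·
  (1,2): δ = 148.70°  ·
  (1,3): δ = 81.47°  ·
  (1,4): δ = 12.87°  ✓
  (1,5): δ = 25.34°  ✓
  (1,6): δ = 89.54°  ·
  (2,3): δ = 112.78°  ·
  (2,4): δ = 44.17°  ·
  (2,5): δ = 5.96°  ✓
  (2,6): δ = 58.23°  ·
  (3,4): δ = 111.39°  ·
  (3,5): δ = 73.18°  ·
  (3,6): δ = 8.99°  ✓
  (4,5): δ = 141.79°  ·
  (4,6): δ = 77.60°  ·
  (5,6): δ = 115.81°  ·
antipodal pairs: 5

count = 5; pairs: (0,4), (1,4), (1,5), (2,5), (3,6)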